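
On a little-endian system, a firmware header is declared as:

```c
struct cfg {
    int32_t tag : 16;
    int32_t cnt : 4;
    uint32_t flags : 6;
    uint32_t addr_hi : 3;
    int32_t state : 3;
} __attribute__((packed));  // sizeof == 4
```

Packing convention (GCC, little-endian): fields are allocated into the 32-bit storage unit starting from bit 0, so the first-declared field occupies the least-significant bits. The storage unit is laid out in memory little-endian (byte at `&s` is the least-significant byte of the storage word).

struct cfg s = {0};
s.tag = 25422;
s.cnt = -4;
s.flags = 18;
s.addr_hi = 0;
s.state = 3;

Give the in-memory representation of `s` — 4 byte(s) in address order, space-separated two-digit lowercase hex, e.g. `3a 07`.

4e 63 2c 61

[0+:16] tag=25422 & 0xffff = 0x634e; word=0x0000634e
[16+:4] cnt=-4 & 0xf = 0xc; word=0x000c634e
[20+:6] flags=18 & 0x3f = 0x12; word=0x012c634e
[26+:3] addr_hi=0 & 0x7 = 0x0; word=0x012c634e
[29+:3] state=3 & 0x7 = 0x3; word=0x612c634e
word = 0x612c634e → little-endian bytes:
  [0]=0x4e  [1]=0x63  [2]=0x2c  [3]=0x61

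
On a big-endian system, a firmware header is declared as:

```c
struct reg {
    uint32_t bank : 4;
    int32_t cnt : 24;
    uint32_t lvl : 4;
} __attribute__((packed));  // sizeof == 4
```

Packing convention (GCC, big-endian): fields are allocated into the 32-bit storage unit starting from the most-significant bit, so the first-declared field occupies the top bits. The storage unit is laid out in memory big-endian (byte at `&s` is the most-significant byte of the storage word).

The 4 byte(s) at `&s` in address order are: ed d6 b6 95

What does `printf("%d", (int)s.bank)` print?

[0]=0xed [1]=0xd6 [2]=0xb6 [3]=0x95 (big-endian) → word 0xedd6b695
bank:4 @ bit 28 → (0xedd6b695>>28)&0xf = 0xe  ←
cnt:24 @ bit 4 → (0xedd6b695>>4)&0xffffff = 0xdd6b69
lvl:4 @ bit 0 → (0xedd6b695>>0)&0xf = 0x5

14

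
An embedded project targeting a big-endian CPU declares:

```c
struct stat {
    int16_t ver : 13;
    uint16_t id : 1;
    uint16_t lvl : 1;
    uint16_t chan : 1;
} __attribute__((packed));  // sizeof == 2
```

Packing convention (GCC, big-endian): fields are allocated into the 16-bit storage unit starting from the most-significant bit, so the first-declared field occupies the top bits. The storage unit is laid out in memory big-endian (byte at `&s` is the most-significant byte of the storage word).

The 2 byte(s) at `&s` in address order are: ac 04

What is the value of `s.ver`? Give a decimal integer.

-2688

[0]=0xac [1]=0x04 (big-endian) → word 0xac04
ver:13 @ bit 3 → (0xac04>>3)&0x1fff = 0x1580  ←
id:1 @ bit 2 → (0xac04>>2)&0x1 = 0x1
lvl:1 @ bit 1 → (0xac04>>1)&0x1 = 0x0
chan:1 @ bit 0 → (0xac04>>0)&0x1 = 0x0
ver signed 13b, MSB=1: 5504 - 8192 = -2688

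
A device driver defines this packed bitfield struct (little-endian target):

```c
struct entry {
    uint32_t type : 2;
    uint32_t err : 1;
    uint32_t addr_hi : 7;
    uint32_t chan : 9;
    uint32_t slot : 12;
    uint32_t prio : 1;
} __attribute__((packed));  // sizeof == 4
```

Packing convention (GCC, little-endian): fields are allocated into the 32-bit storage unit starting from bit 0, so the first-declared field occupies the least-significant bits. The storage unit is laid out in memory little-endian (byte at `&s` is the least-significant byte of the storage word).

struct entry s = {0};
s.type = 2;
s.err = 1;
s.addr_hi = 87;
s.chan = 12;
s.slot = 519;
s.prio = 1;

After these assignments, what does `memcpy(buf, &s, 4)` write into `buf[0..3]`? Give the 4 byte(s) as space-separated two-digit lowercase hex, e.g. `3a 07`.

type (2b) val=2 bits=0x2 at bit 0: 0x00000002
err (1b) val=1 bits=0x1 at bit 2: 0x00000006
addr_hi (7b) val=87 bits=0x57 at bit 3: 0x000002be
chan (9b) val=12 bits=0xc at bit 10: 0x000032be
slot (12b) val=519 bits=0x207 at bit 19: 0x103832be
prio (1b) val=1 bits=0x1 at bit 31: 0x903832be
word = 0x903832be → little-endian bytes:
  [0]=0xbe  [1]=0x32  [2]=0x38  [3]=0x90

be 32 38 90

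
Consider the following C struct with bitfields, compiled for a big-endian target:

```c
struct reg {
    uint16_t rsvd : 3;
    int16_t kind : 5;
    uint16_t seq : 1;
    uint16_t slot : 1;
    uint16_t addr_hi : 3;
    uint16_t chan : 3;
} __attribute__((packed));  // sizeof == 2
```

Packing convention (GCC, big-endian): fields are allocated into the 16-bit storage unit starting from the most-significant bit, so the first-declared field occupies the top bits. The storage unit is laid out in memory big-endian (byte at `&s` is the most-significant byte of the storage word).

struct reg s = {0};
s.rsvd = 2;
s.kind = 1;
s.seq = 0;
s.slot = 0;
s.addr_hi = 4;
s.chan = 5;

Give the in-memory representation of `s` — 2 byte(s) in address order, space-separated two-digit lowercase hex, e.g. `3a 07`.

41 25

[13+:3] rsvd=2 & 0x7 = 0x2; word=0x4000
[8+:5] kind=1 & 0x1f = 0x1; word=0x4100
[7+:1] seq=0 & 0x1 = 0x0; word=0x4100
[6+:1] slot=0 & 0x1 = 0x0; word=0x4100
[3+:3] addr_hi=4 & 0x7 = 0x4; word=0x4120
[0+:3] chan=5 & 0x7 = 0x5; word=0x4125
word = 0x4125 → big-endian bytes:
  [0]=0x41  [1]=0x25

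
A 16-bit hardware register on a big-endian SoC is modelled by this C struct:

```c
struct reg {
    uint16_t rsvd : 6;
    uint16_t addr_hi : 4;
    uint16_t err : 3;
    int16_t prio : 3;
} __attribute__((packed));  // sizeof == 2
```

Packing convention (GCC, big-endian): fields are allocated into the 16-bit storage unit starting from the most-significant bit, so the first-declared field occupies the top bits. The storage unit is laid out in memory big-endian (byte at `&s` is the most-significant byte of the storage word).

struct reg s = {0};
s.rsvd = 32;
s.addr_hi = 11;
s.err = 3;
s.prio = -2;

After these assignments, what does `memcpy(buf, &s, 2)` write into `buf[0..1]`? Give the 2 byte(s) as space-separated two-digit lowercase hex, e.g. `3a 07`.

82 de

rsvd:6 = 32 → 0x20 << 10 → word 0x8000
addr_hi:4 = 11 → 0xb << 6 → word 0x82c0
err:3 = 3 → 0x3 << 3 → word 0x82d8
prio:3 = -2 → 0x6 << 0 → word 0x82de
word = 0x82de → big-endian bytes:
  [0]=0x82  [1]=0xde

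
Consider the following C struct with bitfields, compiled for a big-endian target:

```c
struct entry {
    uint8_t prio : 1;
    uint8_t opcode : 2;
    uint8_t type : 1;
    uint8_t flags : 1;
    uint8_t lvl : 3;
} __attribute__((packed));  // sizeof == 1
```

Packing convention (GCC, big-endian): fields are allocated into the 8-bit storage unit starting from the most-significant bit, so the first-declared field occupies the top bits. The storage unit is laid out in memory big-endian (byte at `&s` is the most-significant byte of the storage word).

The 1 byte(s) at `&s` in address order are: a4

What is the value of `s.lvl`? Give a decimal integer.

4

[0]=0xa4 (big-endian) → word 0xa4
prio:1 @ bit 7 → (0xa4>>7)&0x1 = 0x1
opcode:2 @ bit 5 → (0xa4>>5)&0x3 = 0x1
type:1 @ bit 4 → (0xa4>>4)&0x1 = 0x0
flags:1 @ bit 3 → (0xa4>>3)&0x1 = 0x0
lvl:3 @ bit 0 → (0xa4>>0)&0x7 = 0x4  ←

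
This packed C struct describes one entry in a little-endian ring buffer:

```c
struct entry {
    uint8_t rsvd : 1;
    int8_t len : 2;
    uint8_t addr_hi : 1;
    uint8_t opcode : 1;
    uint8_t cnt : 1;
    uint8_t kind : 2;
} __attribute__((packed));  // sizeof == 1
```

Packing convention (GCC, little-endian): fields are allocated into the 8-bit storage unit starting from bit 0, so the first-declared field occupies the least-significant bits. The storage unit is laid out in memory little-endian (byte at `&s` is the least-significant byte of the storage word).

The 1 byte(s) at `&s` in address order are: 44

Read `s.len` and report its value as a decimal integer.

[0]=0x44 (little-endian) → word 0x44
rsvd:1 @ bit 0 → (0x44>>0)&0x1 = 0x0
len:2 @ bit 1 → (0x44>>1)&0x3 = 0x2  ←
addr_hi:1 @ bit 3 → (0x44>>3)&0x1 = 0x0
opcode:1 @ bit 4 → (0x44>>4)&0x1 = 0x0
cnt:1 @ bit 5 → (0x44>>5)&0x1 = 0x0
kind:2 @ bit 6 → (0x44>>6)&0x3 = 0x1
len signed 2b, MSB=1: 2 - 4 = -2

-2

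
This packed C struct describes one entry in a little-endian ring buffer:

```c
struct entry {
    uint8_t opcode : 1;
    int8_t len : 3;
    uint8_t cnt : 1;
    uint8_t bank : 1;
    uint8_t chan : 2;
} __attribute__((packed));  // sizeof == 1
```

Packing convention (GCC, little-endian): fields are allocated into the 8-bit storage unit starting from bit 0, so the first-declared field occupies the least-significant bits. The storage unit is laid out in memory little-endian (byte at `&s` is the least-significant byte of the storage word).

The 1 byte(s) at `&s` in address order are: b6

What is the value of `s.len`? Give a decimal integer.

3

[0]=0xb6 (little-endian) → word 0xb6
opcode [0+:1] = (word>>0) & 0x1 = 0
len [1+:3] = (word>>1) & 0x7 = 3  ←
cnt [4+:1] = (word>>4) & 0x1 = 1
bank [5+:1] = (word>>5) & 0x1 = 1
chan [6+:2] = (word>>6) & 0x3 = 2
len signed 3b, MSB=0: value = 3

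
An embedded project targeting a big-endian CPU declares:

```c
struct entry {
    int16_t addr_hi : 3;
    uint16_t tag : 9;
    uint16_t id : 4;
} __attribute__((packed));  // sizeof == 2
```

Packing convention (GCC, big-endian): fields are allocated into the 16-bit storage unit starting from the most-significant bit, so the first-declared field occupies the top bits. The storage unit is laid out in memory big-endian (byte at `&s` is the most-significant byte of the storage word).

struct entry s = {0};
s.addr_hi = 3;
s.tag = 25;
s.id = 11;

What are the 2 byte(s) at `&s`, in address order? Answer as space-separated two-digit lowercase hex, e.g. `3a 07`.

61 9b

addr_hi:3 = 3 → 0x3 << 13 → word 0x6000
tag:9 = 25 → 0x19 << 4 → word 0x6190
id:4 = 11 → 0xb << 0 → word 0x619b
word = 0x619b → big-endian bytes:
  [0]=0x61  [1]=0x9b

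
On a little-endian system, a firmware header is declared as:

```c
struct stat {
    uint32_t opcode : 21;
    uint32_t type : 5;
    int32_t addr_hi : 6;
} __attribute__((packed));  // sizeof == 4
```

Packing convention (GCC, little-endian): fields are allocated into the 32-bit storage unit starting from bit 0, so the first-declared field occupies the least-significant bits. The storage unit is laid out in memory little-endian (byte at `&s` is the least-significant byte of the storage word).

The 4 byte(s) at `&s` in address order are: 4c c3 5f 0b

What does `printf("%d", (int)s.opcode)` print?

[0]=0x4c [1]=0xc3 [2]=0x5f [3]=0x0b (little-endian) → word 0x0b5fc34c
opcode [0+:21] = (word>>0) & 0x1fffff = 2081612  ←
type [21+:5] = (word>>21) & 0x1f = 26
addr_hi [26+:6] = (word>>26) & 0x3f = 2

2081612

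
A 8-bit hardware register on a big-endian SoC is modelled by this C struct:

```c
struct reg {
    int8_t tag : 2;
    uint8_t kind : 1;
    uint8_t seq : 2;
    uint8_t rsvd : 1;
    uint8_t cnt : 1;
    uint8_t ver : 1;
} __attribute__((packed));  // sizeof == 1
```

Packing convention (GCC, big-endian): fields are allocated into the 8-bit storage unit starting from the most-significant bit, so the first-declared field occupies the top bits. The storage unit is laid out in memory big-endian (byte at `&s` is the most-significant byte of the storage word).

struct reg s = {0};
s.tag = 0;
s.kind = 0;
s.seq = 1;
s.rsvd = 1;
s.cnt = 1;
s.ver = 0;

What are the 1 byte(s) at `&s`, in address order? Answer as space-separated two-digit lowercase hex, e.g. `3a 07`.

0e

tag (2b) val=0 bits=0x0 at bit 6: 0x00
kind (1b) val=0 bits=0x0 at bit 5: 0x00
seq (2b) val=1 bits=0x1 at bit 3: 0x08
rsvd (1b) val=1 bits=0x1 at bit 2: 0x0c
cnt (1b) val=1 bits=0x1 at bit 1: 0x0e
ver (1b) val=0 bits=0x0 at bit 0: 0x0e
word = 0x0e → big-endian bytes:
  [0]=0x0e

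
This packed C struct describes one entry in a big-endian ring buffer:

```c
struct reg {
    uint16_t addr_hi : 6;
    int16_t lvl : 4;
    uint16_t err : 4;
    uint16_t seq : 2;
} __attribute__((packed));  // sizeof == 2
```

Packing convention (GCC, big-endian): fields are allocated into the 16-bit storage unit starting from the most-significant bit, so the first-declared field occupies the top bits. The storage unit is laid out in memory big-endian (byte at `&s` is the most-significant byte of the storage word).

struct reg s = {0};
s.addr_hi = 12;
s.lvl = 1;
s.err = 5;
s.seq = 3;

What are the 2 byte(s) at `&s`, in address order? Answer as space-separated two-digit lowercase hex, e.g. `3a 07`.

addr_hi (6b) val=12 bits=0xc at bit 10: 0x3000
lvl (4b) val=1 bits=0x1 at bit 6: 0x3040
err (4b) val=5 bits=0x5 at bit 2: 0x3054
seq (2b) val=3 bits=0x3 at bit 0: 0x3057
word = 0x3057 → big-endian bytes:
  [0]=0x30  [1]=0x57

30 57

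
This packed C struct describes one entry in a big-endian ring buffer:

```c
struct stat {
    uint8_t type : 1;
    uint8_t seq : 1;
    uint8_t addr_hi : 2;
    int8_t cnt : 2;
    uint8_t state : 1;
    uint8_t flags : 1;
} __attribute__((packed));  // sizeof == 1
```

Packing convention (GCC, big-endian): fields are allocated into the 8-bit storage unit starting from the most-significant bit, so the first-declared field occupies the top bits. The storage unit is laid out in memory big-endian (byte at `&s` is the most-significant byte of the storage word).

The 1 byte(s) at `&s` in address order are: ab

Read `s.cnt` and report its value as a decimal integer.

[0]=0xab (big-endian) → word 0xab
type [7+:1] = (word>>7) & 0x1 = 1
seq [6+:1] = (word>>6) & 0x1 = 0
addr_hi [4+:2] = (word>>4) & 0x3 = 2
cnt [2+:2] = (word>>2) & 0x3 = 2  ←
state [1+:1] = (word>>1) & 0x1 = 1
flags [0+:1] = (word>>0) & 0x1 = 1
cnt signed 2b, MSB=1: 2 - 4 = -2

-2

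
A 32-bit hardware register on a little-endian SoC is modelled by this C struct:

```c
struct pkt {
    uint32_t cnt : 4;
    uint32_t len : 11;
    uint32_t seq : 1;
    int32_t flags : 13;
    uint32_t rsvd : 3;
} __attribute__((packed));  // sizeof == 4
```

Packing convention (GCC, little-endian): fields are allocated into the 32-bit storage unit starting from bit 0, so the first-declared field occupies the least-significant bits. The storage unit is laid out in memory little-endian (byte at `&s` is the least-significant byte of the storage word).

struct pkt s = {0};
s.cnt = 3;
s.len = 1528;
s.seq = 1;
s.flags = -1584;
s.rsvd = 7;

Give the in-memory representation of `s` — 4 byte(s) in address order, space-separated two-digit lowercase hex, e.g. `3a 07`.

cnt (4b) val=3 bits=0x3 at bit 0: 0x00000003
len (11b) val=1528 bits=0x5f8 at bit 4: 0x00005f83
seq (1b) val=1 bits=0x1 at bit 15: 0x0000df83
flags (13b) val=-1584 bits=0x19d0 at bit 16: 0x19d0df83
rsvd (3b) val=7 bits=0x7 at bit 29: 0xf9d0df83
word = 0xf9d0df83 → little-endian bytes:
  [0]=0x83  [1]=0xdf  [2]=0xd0  [3]=0xf9

83 df d0 f9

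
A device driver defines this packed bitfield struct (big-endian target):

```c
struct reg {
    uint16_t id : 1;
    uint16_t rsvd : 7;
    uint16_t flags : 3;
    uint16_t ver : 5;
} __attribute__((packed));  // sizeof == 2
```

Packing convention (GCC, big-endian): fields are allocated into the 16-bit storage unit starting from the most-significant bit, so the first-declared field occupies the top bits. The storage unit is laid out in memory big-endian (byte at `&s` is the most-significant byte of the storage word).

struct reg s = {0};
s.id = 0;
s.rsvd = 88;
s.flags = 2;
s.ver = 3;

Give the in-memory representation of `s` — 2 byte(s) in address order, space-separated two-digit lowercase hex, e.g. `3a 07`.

[15+:1] id=0 & 0x1 = 0x0; word=0x0000
[8+:7] rsvd=88 & 0x7f = 0x58; word=0x5800
[5+:3] flags=2 & 0x7 = 0x2; word=0x5840
[0+:5] ver=3 & 0x1f = 0x3; word=0x5843
word = 0x5843 → big-endian bytes:
  [0]=0x58  [1]=0x43

58 43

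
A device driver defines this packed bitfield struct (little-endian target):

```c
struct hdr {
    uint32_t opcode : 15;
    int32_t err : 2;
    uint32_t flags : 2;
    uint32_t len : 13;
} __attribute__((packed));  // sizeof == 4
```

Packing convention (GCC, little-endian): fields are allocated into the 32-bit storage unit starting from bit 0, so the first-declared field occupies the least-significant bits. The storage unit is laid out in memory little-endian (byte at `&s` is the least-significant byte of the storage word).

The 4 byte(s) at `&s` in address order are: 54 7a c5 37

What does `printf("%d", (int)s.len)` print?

[0]=0x54 [1]=0x7a [2]=0xc5 [3]=0x37 (little-endian) → word 0x37c57a54
opcode:15 @ bit 0 → (0x37c57a54>>0)&0x7fff = 0x7a54
err:2 @ bit 15 → (0x37c57a54>>15)&0x3 = 0x2
flags:2 @ bit 17 → (0x37c57a54>>17)&0x3 = 0x2
len:13 @ bit 19 → (0x37c57a54>>19)&0x1fff = 0x6f8  ←

1784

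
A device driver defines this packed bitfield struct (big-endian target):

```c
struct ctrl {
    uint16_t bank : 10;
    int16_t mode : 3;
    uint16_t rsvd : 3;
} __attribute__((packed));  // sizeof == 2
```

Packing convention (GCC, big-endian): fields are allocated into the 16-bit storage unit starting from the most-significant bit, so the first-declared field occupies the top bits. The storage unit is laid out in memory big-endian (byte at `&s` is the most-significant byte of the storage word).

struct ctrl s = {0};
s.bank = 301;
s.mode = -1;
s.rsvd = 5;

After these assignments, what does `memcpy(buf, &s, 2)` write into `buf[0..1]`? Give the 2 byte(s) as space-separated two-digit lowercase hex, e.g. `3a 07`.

4b 7d

bank:10 = 301 → 0x12d << 6 → word 0x4b40
mode:3 = -1 → 0x7 << 3 → word 0x4b78
rsvd:3 = 5 → 0x5 << 0 → word 0x4b7d
word = 0x4b7d → big-endian bytes:
  [0]=0x4b  [1]=0x7d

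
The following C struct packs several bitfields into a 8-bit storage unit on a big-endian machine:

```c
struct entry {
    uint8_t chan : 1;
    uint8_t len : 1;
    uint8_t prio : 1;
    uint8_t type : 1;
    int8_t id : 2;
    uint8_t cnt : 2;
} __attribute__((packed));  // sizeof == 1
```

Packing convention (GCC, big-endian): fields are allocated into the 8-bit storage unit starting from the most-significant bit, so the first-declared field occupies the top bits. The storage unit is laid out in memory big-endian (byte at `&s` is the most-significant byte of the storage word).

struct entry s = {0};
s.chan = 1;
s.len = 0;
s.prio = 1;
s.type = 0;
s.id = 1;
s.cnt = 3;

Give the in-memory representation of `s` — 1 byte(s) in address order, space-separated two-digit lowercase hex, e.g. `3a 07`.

chan (1b) val=1 bits=0x1 at bit 7: 0x80
len (1b) val=0 bits=0x0 at bit 6: 0x80
prio (1b) val=1 bits=0x1 at bit 5: 0xa0
type (1b) val=0 bits=0x0 at bit 4: 0xa0
id (2b) val=1 bits=0x1 at bit 2: 0xa4
cnt (2b) val=3 bits=0x3 at bit 0: 0xa7
word = 0xa7 → big-endian bytes:
  [0]=0xa7

a7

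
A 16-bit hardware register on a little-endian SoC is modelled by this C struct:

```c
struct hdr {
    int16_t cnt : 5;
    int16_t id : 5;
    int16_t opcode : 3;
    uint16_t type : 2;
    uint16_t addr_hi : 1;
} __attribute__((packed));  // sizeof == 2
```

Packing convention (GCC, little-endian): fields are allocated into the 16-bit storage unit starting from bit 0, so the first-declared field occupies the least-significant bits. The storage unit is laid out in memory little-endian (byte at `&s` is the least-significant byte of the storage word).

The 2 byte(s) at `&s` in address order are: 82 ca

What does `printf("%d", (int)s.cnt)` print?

2

[0]=0x82 [1]=0xca (little-endian) → word 0xca82
cnt:5 @ bit 0 → (0xca82>>0)&0x1f = 0x2  ←
id:5 @ bit 5 → (0xca82>>5)&0x1f = 0x14
opcode:3 @ bit 10 → (0xca82>>10)&0x7 = 0x2
type:2 @ bit 13 → (0xca82>>13)&0x3 = 0x2
addr_hi:1 @ bit 15 → (0xca82>>15)&0x1 = 0x1
cnt signed 5b, MSB=0: value = 2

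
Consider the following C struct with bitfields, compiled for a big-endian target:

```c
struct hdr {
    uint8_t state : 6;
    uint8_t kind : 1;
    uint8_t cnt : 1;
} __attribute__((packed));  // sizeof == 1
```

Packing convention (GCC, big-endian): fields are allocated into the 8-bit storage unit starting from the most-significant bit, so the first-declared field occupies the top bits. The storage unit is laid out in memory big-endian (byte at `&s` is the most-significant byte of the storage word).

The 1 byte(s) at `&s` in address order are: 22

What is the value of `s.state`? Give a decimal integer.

[0]=0x22 (big-endian) → word 0x22
state:6 @ bit 2 → (0x22>>2)&0x3f = 0x8  ←
kind:1 @ bit 1 → (0x22>>1)&0x1 = 0x1
cnt:1 @ bit 0 → (0x22>>0)&0x1 = 0x0

8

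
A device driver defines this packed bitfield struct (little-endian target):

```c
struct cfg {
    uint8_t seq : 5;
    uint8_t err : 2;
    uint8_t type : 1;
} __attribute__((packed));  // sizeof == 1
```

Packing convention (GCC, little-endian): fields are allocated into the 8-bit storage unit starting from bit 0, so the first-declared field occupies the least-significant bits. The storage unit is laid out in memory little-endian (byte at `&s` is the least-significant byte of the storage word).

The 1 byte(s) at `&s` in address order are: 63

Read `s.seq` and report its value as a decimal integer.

3

[0]=0x63 (little-endian) → word 0x63
seq:5 @ bit 0 → (0x63>>0)&0x1f = 0x3  ←
err:2 @ bit 5 → (0x63>>5)&0x3 = 0x3
type:1 @ bit 7 → (0x63>>7)&0x1 = 0x0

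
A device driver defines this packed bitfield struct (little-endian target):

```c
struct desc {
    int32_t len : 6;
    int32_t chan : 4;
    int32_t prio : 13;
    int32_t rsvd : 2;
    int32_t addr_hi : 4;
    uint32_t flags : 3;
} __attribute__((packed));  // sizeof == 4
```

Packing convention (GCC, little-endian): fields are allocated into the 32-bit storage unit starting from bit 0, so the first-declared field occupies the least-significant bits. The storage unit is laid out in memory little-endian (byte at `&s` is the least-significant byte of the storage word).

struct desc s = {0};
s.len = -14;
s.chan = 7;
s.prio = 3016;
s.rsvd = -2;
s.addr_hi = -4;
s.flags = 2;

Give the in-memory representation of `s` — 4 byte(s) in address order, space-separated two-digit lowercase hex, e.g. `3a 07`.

len:6 = -14 → 0x32 << 0 → word 0x00000032
chan:4 = 7 → 0x7 << 6 → word 0x000001f2
prio:13 = 3016 → 0xbc8 << 10 → word 0x002f21f2
rsvd:2 = -2 → 0x2 << 23 → word 0x012f21f2
addr_hi:4 = -4 → 0xc << 25 → word 0x192f21f2
flags:3 = 2 → 0x2 << 29 → word 0x592f21f2
word = 0x592f21f2 → little-endian bytes:
  [0]=0xf2  [1]=0x21  [2]=0x2f  [3]=0x59

f2 21 2f 59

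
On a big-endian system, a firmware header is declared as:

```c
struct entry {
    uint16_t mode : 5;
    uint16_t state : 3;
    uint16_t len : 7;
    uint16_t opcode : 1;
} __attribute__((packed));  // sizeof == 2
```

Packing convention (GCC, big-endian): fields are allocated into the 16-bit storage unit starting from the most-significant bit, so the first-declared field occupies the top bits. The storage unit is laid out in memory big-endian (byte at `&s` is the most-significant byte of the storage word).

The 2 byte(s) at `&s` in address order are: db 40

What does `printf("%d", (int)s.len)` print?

[0]=0xdb [1]=0x40 (big-endian) → word 0xdb40
mode [11+:5] = (word>>11) & 0x1f = 27
state [8+:3] = (word>>8) & 0x7 = 3
len [1+:7] = (word>>1) & 0x7f = 32  ←
opcode [0+:1] = (word>>0) & 0x1 = 0

32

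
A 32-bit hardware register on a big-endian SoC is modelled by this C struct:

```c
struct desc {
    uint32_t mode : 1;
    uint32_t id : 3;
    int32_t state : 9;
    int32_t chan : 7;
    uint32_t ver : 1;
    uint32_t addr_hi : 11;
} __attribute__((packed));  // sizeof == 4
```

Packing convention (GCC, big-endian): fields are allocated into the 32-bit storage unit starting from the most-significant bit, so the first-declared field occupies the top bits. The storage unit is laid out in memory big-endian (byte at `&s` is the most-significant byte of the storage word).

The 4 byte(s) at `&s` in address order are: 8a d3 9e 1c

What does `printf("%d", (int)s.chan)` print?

57

[0]=0x8a [1]=0xd3 [2]=0x9e [3]=0x1c (big-endian) → word 0x8ad39e1c
mode [31+:1] = (word>>31) & 0x1 = 1
id [28+:3] = (word>>28) & 0x7 = 0
state [19+:9] = (word>>19) & 0x1ff = 346
chan [12+:7] = (word>>12) & 0x7f = 57  ←
ver [11+:1] = (word>>11) & 0x1 = 1
addr_hi [0+:11] = (word>>0) & 0x7ff = 1564
chan signed 7b, MSB=0: value = 57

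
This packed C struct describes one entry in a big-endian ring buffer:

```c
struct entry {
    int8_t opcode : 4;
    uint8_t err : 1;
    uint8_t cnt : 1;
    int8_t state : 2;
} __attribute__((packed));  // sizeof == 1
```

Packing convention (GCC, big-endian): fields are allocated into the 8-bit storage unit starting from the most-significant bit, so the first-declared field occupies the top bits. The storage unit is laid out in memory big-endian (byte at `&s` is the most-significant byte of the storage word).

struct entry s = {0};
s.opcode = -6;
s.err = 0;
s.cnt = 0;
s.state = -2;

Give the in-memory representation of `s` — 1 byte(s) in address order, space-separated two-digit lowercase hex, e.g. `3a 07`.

[4+:4] opcode=-6 & 0xf = 0xa; word=0xa0
[3+:1] err=0 & 0x1 = 0x0; word=0xa0
[2+:1] cnt=0 & 0x1 = 0x0; word=0xa0
[0+:2] state=-2 & 0x3 = 0x2; word=0xa2
word = 0xa2 → big-endian bytes:
  [0]=0xa2

a2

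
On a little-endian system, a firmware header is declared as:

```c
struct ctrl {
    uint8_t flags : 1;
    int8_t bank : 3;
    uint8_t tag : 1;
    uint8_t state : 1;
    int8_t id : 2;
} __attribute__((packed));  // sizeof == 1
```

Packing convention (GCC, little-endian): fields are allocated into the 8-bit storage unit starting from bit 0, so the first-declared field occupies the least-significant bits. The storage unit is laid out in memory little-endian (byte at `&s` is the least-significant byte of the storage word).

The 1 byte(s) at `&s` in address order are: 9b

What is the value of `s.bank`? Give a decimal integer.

[0]=0x9b (little-endian) → word 0x9b
flags:1 @ bit 0 → (0x9b>>0)&0x1 = 0x1
bank:3 @ bit 1 → (0x9b>>1)&0x7 = 0x5  ←
tag:1 @ bit 4 → (0x9b>>4)&0x1 = 0x1
state:1 @ bit 5 → (0x9b>>5)&0x1 = 0x0
id:2 @ bit 6 → (0x9b>>6)&0x3 = 0x2
bank signed 3b, MSB=1: 5 - 8 = -3

-3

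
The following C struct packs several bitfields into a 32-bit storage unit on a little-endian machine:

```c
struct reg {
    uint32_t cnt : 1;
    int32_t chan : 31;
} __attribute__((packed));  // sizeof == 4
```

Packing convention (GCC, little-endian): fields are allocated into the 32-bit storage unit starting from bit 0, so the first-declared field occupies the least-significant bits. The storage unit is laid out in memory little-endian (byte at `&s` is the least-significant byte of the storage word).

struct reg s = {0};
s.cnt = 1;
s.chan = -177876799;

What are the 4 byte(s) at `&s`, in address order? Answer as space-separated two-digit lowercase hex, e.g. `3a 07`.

cnt (1b) val=1 bits=0x1 at bit 0: 0x00000001
chan (31b) val=-177876799 bits=0x7565d0c1 at bit 1: 0xeacba183
word = 0xeacba183 → little-endian bytes:
  [0]=0x83  [1]=0xa1  [2]=0xcb  [3]=0xea

83 a1 cb ea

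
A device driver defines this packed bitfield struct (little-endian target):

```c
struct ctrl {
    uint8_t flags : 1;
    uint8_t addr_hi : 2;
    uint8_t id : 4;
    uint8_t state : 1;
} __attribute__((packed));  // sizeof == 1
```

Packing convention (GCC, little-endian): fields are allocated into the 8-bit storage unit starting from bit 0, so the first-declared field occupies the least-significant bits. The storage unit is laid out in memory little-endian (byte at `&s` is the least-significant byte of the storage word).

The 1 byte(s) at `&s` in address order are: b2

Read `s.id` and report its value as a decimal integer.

[0]=0xb2 (little-endian) → word 0xb2
flags:1 @ bit 0 → (0xb2>>0)&0x1 = 0x0
addr_hi:2 @ bit 1 → (0xb2>>1)&0x3 = 0x1
id:4 @ bit 3 → (0xb2>>3)&0xf = 0x6  ←
state:1 @ bit 7 → (0xb2>>7)&0x1 = 0x1

6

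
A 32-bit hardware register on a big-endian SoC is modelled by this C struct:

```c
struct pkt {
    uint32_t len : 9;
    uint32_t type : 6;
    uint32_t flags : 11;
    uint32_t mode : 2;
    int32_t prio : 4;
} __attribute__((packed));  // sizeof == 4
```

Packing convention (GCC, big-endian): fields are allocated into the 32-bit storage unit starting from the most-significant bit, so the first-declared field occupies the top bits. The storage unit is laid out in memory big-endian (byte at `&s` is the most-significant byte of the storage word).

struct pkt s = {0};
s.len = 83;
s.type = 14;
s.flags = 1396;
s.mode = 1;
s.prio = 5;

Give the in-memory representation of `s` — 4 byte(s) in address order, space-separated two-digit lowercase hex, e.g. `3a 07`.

29 9d 5d 15

len (9b) val=83 bits=0x53 at bit 23: 0x29800000
type (6b) val=14 bits=0xe at bit 17: 0x299c0000
flags (11b) val=1396 bits=0x574 at bit 6: 0x299d5d00
mode (2b) val=1 bits=0x1 at bit 4: 0x299d5d10
prio (4b) val=5 bits=0x5 at bit 0: 0x299d5d15
word = 0x299d5d15 → big-endian bytes:
  [0]=0x29  [1]=0x9d  [2]=0x5d  [3]=0x15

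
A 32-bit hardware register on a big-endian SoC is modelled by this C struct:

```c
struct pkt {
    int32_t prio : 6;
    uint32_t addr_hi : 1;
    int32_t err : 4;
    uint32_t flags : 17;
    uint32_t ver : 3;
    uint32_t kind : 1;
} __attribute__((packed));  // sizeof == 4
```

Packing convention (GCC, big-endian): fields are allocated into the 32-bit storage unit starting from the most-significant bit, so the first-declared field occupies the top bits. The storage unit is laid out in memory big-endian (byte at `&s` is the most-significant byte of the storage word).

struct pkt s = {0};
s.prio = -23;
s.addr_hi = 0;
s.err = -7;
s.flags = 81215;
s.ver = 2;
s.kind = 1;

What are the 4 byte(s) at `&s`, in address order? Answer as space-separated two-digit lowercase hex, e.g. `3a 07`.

prio:6 = -23 → 0x29 << 26 → word 0xa4000000
addr_hi:1 = 0 → 0x0 << 25 → word 0xa4000000
err:4 = -7 → 0x9 << 21 → word 0xa5200000
flags:17 = 81215 → 0x13d3f << 4 → word 0xa533d3f0
ver:3 = 2 → 0x2 << 1 → word 0xa533d3f4
kind:1 = 1 → 0x1 << 0 → word 0xa533d3f5
word = 0xa533d3f5 → big-endian bytes:
  [0]=0xa5  [1]=0x33  [2]=0xd3  [3]=0xf5

a5 33 d3 f5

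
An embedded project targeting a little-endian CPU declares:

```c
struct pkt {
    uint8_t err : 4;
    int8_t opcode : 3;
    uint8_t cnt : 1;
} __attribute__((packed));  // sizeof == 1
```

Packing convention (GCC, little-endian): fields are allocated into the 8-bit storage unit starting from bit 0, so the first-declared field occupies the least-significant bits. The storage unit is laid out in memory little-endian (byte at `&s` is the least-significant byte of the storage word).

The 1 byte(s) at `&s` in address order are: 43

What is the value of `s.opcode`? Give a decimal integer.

-4

[0]=0x43 (little-endian) → word 0x43
err [0+:4] = (word>>0) & 0xf = 3
opcode [4+:3] = (word>>4) & 0x7 = 4  ←
cnt [7+:1] = (word>>7) & 0x1 = 0
opcode signed 3b, MSB=1: 4 - 8 = -4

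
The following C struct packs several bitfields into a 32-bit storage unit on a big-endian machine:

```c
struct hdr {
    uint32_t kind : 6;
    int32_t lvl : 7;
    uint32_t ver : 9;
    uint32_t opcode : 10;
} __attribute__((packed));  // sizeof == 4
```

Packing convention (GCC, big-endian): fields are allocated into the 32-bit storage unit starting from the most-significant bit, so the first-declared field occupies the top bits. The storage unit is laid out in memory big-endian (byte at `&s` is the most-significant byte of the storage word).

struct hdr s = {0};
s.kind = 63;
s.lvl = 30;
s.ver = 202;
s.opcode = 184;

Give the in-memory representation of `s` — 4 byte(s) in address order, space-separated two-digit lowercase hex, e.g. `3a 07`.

kind (6b) val=63 bits=0x3f at bit 26: 0xfc000000
lvl (7b) val=30 bits=0x1e at bit 19: 0xfcf00000
ver (9b) val=202 bits=0xca at bit 10: 0xfcf32800
opcode (10b) val=184 bits=0xb8 at bit 0: 0xfcf328b8
word = 0xfcf328b8 → big-endian bytes:
  [0]=0xfc  [1]=0xf3  [2]=0x28  [3]=0xb8

fc f3 28 b8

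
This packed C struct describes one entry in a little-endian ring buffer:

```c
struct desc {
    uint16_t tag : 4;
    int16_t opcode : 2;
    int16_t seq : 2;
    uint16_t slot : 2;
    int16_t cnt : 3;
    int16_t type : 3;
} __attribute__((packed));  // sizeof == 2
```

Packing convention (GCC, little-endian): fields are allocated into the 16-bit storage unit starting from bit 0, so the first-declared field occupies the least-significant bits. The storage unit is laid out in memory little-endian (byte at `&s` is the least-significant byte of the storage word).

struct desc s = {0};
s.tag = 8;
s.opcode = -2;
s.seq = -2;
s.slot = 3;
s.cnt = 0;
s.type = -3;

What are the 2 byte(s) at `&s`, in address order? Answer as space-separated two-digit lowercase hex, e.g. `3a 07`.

tag (4b) val=8 bits=0x8 at bit 0: 0x0008
opcode (2b) val=-2 bits=0x2 at bit 4: 0x0028
seq (2b) val=-2 bits=0x2 at bit 6: 0x00a8
slot (2b) val=3 bits=0x3 at bit 8: 0x03a8
cnt (3b) val=0 bits=0x0 at bit 10: 0x03a8
type (3b) val=-3 bits=0x5 at bit 13: 0xa3a8
word = 0xa3a8 → little-endian bytes:
  [0]=0xa8  [1]=0xa3

a8 a3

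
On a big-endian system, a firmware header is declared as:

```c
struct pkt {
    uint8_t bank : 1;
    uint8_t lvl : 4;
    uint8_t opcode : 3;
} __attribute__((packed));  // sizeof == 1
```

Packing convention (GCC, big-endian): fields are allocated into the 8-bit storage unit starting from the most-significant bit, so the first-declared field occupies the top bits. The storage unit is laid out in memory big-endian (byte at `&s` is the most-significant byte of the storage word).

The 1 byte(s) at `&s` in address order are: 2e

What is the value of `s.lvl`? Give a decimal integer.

[0]=0x2e (big-endian) → word 0x2e
bank [7+:1] = (word>>7) & 0x1 = 0
lvl [3+:4] = (word>>3) & 0xf = 5  ←
opcode [0+:3] = (word>>0) & 0x7 = 6

5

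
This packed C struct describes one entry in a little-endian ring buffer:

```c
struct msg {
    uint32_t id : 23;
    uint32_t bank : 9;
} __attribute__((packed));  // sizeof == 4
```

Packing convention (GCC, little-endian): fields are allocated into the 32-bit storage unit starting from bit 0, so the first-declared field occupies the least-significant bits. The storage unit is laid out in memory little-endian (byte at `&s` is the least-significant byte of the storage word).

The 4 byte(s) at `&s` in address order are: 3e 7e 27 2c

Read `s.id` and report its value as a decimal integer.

[0]=0x3e [1]=0x7e [2]=0x27 [3]=0x2c (little-endian) → word 0x2c277e3e
id:23 @ bit 0 → (0x2c277e3e>>0)&0x7fffff = 0x277e3e  ←
bank:9 @ bit 23 → (0x2c277e3e>>23)&0x1ff = 0x58

2588222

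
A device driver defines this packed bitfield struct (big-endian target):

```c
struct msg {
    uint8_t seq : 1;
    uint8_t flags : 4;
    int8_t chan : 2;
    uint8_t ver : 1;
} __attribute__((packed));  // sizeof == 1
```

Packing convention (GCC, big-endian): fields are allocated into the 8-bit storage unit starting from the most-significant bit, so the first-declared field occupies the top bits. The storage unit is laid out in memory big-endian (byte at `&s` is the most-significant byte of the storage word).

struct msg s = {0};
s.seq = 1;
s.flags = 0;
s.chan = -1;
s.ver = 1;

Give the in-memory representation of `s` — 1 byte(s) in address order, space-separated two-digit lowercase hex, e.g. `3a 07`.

[7+:1] seq=1 & 0x1 = 0x1; word=0x80
[3+:4] flags=0 & 0xf = 0x0; word=0x80
[1+:2] chan=-1 & 0x3 = 0x3; word=0x86
[0+:1] ver=1 & 0x1 = 0x1; word=0x87
word = 0x87 → big-endian bytes:
  [0]=0x87

87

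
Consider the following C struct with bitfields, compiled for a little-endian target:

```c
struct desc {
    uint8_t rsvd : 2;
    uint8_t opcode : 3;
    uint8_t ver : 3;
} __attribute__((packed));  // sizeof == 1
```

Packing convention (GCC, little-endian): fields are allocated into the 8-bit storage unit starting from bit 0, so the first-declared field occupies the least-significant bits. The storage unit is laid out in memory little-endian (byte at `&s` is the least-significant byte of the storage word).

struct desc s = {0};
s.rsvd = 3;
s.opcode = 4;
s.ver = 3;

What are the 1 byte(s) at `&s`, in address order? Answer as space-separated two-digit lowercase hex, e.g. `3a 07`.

rsvd:2 = 3 → 0x3 << 0 → word 0x03
opcode:3 = 4 → 0x4 << 2 → word 0x13
ver:3 = 3 → 0x3 << 5 → word 0x73
word = 0x73 → little-endian bytes:
  [0]=0x73

73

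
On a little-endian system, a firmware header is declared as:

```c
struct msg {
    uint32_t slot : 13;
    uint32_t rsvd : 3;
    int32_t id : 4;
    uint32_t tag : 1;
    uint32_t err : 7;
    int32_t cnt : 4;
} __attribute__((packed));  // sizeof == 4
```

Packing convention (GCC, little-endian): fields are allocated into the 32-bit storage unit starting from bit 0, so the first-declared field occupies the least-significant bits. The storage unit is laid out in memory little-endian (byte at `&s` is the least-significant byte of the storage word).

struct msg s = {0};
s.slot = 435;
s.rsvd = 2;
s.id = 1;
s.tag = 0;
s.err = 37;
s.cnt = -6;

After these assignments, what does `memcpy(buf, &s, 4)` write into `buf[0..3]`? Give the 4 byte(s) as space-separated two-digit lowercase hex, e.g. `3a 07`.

b3 41 a1 a4

slot (13b) val=435 bits=0x1b3 at bit 0: 0x000001b3
rsvd (3b) val=2 bits=0x2 at bit 13: 0x000041b3
id (4b) val=1 bits=0x1 at bit 16: 0x000141b3
tag (1b) val=0 bits=0x0 at bit 20: 0x000141b3
err (7b) val=37 bits=0x25 at bit 21: 0x04a141b3
cnt (4b) val=-6 bits=0xa at bit 28: 0xa4a141b3
word = 0xa4a141b3 → little-endian bytes:
  [0]=0xb3  [1]=0x41  [2]=0xa1  [3]=0xa4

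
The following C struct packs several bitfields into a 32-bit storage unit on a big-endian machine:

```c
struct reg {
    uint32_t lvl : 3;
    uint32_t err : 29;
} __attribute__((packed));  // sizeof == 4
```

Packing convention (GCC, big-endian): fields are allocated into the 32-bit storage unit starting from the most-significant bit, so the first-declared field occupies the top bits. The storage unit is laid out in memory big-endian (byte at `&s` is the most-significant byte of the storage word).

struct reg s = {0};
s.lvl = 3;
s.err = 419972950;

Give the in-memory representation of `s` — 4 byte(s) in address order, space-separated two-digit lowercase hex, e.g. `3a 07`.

lvl (3b) val=3 bits=0x3 at bit 29: 0x60000000
err (29b) val=419972950 bits=0x19084756 at bit 0: 0x79084756
word = 0x79084756 → big-endian bytes:
  [0]=0x79  [1]=0x08  [2]=0x47  [3]=0x56

79 08 47 56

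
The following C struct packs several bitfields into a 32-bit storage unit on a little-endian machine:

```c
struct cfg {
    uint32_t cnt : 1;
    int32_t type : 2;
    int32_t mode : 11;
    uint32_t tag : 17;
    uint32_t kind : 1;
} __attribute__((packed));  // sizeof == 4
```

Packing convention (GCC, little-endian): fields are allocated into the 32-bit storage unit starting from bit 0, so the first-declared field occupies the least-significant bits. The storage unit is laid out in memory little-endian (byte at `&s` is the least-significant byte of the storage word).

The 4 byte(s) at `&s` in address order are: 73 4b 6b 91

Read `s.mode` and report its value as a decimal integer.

366

[0]=0x73 [1]=0x4b [2]=0x6b [3]=0x91 (little-endian) → word 0x916b4b73
cnt:1 @ bit 0 → (0x916b4b73>>0)&0x1 = 0x1
type:2 @ bit 1 → (0x916b4b73>>1)&0x3 = 0x1
mode:11 @ bit 3 → (0x916b4b73>>3)&0x7ff = 0x16e  ←
tag:17 @ bit 14 → (0x916b4b73>>14)&0x1ffff = 0x45ad
kind:1 @ bit 31 → (0x916b4b73>>31)&0x1 = 0x1
mode signed 11b, MSB=0: value = 366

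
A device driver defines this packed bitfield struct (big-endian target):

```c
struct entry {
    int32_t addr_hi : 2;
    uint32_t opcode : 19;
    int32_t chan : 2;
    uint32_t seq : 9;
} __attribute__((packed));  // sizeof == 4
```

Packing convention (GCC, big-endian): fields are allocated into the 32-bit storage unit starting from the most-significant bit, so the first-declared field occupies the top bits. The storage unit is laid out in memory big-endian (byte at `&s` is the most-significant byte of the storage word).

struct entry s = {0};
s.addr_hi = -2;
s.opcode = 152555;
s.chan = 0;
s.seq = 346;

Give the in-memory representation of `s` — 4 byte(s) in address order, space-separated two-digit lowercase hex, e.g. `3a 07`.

addr_hi:2 = -2 → 0x2 << 30 → word 0x80000000
opcode:19 = 152555 → 0x253eb << 11 → word 0x929f5800
chan:2 = 0 → 0x0 << 9 → word 0x929f5800
seq:9 = 346 → 0x15a << 0 → word 0x929f595a
word = 0x929f595a → big-endian bytes:
  [0]=0x92  [1]=0x9f  [2]=0x59  [3]=0x5a

92 9f 59 5a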